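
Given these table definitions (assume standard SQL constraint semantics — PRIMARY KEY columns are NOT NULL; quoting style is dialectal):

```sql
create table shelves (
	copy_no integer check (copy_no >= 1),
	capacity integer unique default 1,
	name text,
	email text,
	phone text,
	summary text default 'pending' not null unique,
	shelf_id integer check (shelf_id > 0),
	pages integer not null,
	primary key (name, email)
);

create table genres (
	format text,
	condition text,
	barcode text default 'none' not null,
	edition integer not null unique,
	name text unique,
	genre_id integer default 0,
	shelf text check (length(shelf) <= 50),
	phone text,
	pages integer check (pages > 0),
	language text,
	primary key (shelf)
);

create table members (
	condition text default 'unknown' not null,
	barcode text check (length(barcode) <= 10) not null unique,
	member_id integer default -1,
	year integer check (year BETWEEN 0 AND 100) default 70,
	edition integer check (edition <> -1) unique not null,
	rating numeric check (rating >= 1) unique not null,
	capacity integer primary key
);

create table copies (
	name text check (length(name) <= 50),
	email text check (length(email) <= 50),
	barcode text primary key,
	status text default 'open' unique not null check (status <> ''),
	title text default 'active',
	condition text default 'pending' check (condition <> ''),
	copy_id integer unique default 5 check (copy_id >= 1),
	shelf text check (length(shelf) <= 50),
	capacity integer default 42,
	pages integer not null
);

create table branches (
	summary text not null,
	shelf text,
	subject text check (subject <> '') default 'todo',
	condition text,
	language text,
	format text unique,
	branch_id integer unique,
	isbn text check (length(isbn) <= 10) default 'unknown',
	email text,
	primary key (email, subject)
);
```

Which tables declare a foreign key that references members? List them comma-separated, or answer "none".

none

No REFERENCES clause anywhere in the schema names members.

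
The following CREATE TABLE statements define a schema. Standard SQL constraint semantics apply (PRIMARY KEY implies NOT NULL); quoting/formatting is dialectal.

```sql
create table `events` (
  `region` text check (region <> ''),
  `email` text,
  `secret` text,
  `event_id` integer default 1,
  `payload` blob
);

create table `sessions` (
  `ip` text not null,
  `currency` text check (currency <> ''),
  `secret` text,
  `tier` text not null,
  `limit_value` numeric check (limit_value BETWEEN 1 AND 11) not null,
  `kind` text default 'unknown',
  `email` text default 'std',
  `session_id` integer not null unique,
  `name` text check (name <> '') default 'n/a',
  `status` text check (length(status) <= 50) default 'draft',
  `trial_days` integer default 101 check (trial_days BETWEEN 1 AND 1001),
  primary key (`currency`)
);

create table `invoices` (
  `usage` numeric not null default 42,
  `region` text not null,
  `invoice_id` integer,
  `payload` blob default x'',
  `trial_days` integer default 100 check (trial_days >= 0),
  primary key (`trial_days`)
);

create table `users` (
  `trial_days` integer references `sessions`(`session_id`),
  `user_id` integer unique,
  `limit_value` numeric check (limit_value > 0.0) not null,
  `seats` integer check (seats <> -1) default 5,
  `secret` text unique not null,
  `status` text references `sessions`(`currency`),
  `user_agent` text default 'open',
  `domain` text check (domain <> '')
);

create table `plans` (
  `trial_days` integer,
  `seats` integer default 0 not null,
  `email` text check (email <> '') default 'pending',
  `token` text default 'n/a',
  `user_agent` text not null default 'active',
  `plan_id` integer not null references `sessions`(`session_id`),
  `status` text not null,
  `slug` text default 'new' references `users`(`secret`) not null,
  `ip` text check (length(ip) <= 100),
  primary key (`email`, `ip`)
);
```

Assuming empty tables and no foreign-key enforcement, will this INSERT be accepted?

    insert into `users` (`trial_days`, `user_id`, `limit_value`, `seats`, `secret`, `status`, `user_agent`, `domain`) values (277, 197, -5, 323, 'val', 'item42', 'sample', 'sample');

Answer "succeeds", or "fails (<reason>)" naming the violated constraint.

fails (CHECK on limit_value)

The value -5 for limit_value violates CHECK (limit_value > 0.0).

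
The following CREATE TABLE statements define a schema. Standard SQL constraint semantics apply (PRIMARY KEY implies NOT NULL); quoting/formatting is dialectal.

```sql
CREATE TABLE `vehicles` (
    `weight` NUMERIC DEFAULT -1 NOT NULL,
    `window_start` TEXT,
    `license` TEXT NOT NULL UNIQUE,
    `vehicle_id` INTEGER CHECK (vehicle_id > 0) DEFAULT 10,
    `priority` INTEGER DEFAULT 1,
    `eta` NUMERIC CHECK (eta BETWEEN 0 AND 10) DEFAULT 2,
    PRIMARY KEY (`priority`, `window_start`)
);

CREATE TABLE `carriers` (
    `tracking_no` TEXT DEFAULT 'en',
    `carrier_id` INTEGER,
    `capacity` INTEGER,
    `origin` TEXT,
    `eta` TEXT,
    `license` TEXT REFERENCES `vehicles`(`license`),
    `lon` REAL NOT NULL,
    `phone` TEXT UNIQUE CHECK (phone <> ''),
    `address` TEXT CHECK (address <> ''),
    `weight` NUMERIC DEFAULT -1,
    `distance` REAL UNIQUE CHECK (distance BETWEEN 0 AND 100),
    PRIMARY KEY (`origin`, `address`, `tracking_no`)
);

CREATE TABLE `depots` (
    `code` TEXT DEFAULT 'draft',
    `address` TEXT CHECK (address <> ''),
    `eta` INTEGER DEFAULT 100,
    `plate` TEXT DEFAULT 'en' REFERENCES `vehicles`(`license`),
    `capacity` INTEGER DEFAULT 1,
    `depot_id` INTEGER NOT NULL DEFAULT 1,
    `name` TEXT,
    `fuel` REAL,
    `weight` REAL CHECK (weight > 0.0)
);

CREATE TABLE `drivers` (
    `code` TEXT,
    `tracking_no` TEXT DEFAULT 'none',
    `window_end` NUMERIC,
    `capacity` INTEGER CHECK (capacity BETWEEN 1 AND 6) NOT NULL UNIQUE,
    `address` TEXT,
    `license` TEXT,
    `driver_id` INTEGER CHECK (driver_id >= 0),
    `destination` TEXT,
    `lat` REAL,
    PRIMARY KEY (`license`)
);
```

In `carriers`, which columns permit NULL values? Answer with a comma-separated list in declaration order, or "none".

carrier_id, capacity, eta, license, phone, weight, distance

- tracking_no: part of the PRIMARY KEY, which implies NOT NULL → not nullable.
- carrier_id: no NOT NULL constraint applies → nullable.
- capacity: no NOT NULL constraint applies → nullable.
- origin: part of the PRIMARY KEY, which implies NOT NULL → not nullable.
- eta: no NOT NULL constraint applies → nullable.
- license: a foreign key column may be NULL unless separately constrained → nullable.
- lon: declared NOT NULL → not nullable.
- phone: CHECK does not forbid NULL (a CHECK constraint passes when its expression is NULL) → nullable.
- address: part of the PRIMARY KEY, which implies NOT NULL → not nullable.
- weight: DEFAULT only fills an omitted column; an explicit NULL is still allowed → nullable.
- distance: CHECK does not forbid NULL (a CHECK constraint passes when its expression is NULL) → nullable.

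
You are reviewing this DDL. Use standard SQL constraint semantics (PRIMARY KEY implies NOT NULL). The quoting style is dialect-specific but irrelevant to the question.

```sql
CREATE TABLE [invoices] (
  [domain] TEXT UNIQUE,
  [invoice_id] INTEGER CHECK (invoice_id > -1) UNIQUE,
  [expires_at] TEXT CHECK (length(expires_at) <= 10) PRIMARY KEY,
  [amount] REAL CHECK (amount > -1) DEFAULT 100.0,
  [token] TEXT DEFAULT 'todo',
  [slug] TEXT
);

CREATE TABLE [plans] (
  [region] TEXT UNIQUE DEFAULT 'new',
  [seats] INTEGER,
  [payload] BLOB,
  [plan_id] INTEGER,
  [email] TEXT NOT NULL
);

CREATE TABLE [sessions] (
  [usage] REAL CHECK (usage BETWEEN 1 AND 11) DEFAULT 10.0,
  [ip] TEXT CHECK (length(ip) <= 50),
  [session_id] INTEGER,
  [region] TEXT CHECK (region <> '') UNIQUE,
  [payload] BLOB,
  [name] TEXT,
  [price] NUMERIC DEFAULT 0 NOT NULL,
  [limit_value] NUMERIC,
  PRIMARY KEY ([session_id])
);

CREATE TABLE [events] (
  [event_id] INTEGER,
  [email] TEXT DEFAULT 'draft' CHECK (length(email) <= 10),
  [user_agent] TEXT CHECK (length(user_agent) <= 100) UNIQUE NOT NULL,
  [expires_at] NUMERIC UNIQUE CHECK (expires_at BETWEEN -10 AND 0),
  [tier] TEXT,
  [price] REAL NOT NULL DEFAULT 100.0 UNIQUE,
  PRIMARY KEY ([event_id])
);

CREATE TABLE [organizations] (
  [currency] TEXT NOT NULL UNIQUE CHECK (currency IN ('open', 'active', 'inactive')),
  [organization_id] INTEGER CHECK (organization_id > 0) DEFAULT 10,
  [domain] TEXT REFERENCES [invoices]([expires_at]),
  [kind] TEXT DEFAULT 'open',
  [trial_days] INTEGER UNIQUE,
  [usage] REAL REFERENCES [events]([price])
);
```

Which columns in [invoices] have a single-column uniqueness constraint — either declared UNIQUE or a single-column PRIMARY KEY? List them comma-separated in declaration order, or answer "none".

- domain: declared UNIQUE → unique.
- invoice_id: declared UNIQUE → unique.
- expires_at: single-column PRIMARY KEY → unique.
- amount: no UNIQUE or single-column PK constraint.
- token: no UNIQUE or single-column PK constraint.
- slug: no UNIQUE or single-column PK constraint.

domain, invoice_id, expires_at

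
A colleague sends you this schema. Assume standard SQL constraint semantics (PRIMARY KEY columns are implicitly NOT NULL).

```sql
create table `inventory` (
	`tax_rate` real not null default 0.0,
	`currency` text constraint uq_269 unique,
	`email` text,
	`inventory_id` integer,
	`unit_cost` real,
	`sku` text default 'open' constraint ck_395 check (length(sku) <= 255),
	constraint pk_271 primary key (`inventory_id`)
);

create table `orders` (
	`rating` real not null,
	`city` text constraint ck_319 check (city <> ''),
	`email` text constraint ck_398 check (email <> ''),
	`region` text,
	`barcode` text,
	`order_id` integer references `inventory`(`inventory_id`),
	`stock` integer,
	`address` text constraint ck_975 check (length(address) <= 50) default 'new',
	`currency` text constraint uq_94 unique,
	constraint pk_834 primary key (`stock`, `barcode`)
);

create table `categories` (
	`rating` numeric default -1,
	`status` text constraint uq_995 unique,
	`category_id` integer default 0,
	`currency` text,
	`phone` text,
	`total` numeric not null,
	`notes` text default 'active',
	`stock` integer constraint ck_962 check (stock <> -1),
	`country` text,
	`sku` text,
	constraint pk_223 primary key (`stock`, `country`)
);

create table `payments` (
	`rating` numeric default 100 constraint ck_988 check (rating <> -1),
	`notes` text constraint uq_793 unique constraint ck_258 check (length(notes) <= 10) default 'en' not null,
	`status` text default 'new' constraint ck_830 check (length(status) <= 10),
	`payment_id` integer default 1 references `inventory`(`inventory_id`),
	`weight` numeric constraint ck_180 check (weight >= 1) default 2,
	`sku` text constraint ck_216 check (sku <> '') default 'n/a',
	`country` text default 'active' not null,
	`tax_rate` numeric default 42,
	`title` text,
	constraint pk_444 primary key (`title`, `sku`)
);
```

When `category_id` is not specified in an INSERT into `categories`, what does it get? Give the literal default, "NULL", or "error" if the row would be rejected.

0

category_id has an explicit DEFAULT 0.
When the column is omitted from an INSERT, that default is used.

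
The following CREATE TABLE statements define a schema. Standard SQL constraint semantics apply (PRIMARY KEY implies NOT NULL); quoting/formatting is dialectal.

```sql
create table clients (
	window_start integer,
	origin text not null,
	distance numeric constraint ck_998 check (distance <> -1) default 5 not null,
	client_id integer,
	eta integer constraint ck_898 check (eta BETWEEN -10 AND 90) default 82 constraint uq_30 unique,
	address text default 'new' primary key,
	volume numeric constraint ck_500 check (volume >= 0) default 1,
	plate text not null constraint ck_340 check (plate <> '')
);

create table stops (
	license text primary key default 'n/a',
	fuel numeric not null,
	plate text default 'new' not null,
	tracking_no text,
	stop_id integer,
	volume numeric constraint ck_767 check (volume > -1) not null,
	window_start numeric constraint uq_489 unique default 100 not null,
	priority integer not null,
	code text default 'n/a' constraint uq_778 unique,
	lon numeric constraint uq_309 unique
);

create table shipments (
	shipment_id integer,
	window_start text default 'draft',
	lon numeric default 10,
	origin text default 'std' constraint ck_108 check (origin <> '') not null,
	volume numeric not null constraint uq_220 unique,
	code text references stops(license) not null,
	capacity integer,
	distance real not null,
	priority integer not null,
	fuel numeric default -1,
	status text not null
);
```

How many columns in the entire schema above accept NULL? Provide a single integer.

13

clients: 4 nullable (window_start, client_id, eta, volume — PK (address) and explicit NOT NULL columns excluded).
stops: 4 nullable (tracking_no, stop_id, code, lon — PK (license) and explicit NOT NULL columns excluded).
shipments: 5 nullable (shipment_id, window_start, lon, capacity, fuel — PK none and explicit NOT NULL columns excluded).
Total: 4 + 4 + 5 = 13.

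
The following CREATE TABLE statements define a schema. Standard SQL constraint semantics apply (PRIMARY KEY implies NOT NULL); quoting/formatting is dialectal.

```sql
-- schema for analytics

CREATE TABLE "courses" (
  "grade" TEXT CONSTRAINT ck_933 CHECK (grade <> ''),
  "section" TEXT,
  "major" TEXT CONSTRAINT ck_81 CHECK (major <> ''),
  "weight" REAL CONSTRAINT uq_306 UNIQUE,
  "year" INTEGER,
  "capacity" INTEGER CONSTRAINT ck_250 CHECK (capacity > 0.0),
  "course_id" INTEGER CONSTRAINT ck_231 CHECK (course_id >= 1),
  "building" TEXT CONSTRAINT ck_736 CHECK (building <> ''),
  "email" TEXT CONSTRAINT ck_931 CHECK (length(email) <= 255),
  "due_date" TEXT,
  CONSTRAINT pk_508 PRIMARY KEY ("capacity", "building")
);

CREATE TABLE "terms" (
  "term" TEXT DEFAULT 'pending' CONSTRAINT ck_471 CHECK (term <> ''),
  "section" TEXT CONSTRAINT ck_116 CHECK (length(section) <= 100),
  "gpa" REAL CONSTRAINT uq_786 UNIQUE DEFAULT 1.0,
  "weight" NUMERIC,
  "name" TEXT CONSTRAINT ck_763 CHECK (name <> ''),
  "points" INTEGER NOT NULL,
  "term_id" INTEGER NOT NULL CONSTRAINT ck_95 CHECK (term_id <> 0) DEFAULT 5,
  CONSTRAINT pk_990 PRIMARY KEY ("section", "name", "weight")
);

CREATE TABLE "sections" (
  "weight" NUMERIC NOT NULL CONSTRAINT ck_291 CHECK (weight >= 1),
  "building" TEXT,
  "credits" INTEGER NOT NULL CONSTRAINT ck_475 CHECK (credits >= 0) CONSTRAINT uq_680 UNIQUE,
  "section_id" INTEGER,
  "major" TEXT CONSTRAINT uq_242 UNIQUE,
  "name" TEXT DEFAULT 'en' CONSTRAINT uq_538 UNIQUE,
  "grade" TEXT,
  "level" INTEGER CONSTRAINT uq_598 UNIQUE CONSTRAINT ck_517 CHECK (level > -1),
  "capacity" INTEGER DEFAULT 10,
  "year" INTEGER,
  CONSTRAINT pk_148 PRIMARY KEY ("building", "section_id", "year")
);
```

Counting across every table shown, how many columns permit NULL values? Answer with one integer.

courses: 8 nullable (grade, section, major, weight, year, course_id, email, due_date — PK (capacity, building) and explicit NOT NULL columns excluded).
terms: 2 nullable (term, gpa — PK (section, name, weight) and explicit NOT NULL columns excluded).
sections: 5 nullable (major, name, grade, level, capacity — PK (building, section_id, year) and explicit NOT NULL columns excluded).
Total: 8 + 2 + 5 = 15.

15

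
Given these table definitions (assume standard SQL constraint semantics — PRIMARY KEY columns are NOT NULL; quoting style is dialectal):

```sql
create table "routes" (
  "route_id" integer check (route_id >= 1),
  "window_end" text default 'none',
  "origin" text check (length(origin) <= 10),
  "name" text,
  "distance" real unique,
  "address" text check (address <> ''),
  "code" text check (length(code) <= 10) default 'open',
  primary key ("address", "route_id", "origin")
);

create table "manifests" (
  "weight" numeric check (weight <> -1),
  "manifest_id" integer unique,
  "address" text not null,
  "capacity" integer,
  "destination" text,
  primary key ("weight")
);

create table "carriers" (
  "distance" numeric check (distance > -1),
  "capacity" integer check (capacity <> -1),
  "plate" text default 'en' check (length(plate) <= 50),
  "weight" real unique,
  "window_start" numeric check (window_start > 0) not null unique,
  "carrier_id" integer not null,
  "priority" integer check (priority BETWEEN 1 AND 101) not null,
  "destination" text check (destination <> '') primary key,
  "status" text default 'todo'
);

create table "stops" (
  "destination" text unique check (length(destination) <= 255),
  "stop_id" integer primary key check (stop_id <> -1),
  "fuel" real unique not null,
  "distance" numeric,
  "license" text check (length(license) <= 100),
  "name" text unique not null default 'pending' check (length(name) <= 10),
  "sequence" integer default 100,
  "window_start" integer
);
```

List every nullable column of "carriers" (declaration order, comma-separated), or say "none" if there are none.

distance, capacity, plate, weight, status

- distance: CHECK does not forbid NULL (a CHECK constraint passes when its expression is NULL) → nullable.
- capacity: CHECK does not forbid NULL (a CHECK constraint passes when its expression is NULL) → nullable.
- plate: CHECK does not forbid NULL (a CHECK constraint passes when its expression is NULL) → nullable.
- weight: UNIQUE does not imply NOT NULL → nullable.
- window_start: declared NOT NULL → not nullable.
- carrier_id: declared NOT NULL → not nullable.
- priority: declared NOT NULL → not nullable.
- destination: part of the PRIMARY KEY, which implies NOT NULL → not nullable.
- status: DEFAULT only fills an omitted column; an explicit NULL is still allowed → nullable.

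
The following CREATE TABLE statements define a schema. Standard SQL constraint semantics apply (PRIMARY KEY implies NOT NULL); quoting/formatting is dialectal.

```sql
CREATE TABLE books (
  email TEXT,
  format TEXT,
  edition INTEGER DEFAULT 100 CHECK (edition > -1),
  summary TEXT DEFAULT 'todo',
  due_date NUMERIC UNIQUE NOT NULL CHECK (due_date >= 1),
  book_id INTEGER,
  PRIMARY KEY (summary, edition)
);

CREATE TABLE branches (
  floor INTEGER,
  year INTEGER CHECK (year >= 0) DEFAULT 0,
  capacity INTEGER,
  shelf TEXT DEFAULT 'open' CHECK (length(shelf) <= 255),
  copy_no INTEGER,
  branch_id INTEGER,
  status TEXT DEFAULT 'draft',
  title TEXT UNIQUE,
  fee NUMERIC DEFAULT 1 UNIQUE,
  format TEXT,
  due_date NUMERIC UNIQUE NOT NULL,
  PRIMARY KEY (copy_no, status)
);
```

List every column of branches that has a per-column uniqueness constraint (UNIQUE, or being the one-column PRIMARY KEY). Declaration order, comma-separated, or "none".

title, fee, due_date

- floor: no UNIQUE or single-column PK constraint.
- year: no UNIQUE or single-column PK constraint.
- capacity: no UNIQUE or single-column PK constraint.
- shelf: no UNIQUE or single-column PK constraint.
- copy_no: part of a composite PRIMARY KEY — only the tuple is unique, not this column on its own.
- branch_id: no UNIQUE or single-column PK constraint.
- status: part of a composite PRIMARY KEY — only the tuple is unique, not this column on its own.
- title: declared UNIQUE → unique.
- fee: declared UNIQUE → unique.
- format: no UNIQUE or single-column PK constraint.
- due_date: declared UNIQUE → unique.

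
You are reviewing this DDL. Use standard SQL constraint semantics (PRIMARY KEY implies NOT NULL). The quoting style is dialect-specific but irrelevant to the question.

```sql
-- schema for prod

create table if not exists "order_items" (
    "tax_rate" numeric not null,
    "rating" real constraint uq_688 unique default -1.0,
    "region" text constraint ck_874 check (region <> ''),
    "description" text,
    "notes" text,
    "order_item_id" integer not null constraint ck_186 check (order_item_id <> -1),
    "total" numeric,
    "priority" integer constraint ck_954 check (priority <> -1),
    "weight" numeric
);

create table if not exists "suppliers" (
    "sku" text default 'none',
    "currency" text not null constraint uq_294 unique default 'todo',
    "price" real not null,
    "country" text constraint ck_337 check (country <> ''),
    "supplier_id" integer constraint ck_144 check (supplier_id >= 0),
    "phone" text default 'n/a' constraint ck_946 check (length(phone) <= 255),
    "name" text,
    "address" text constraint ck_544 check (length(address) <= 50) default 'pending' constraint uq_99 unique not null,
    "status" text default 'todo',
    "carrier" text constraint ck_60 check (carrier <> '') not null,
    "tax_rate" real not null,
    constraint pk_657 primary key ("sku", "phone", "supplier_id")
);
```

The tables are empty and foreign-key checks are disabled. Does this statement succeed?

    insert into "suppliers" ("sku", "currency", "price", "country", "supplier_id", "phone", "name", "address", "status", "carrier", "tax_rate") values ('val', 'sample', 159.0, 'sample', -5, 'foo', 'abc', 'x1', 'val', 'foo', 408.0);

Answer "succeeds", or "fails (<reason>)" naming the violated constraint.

fails (CHECK on supplier_id)

The value -5 for supplier_id violates CHECK (supplier_id >= 0).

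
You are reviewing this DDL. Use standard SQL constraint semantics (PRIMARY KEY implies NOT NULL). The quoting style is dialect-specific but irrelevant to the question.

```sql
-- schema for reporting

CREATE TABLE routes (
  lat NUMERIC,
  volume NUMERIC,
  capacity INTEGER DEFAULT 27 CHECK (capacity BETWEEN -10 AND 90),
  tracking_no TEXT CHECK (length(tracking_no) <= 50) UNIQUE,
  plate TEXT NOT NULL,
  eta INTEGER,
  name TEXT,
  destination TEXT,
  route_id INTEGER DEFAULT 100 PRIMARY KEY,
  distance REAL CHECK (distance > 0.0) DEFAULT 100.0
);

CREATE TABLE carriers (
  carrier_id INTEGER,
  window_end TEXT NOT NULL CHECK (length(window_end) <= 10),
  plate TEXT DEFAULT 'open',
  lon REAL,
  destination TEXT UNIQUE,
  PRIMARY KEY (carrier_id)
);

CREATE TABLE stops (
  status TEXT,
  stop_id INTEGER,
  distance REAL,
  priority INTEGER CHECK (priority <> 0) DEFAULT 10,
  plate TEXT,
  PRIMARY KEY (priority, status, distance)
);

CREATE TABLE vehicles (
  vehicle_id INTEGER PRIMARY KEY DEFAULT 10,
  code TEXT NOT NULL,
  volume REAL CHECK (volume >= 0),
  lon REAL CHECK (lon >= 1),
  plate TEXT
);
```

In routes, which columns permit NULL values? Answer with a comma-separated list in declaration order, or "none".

lat, volume, capacity, tracking_no, eta, name, destination, distance

- lat: no NOT NULL constraint applies → nullable.
- volume: no NOT NULL constraint applies → nullable.
- capacity: CHECK does not forbid NULL (a CHECK constraint passes when its expression is NULL) → nullable.
- tracking_no: CHECK does not forbid NULL (a CHECK constraint passes when its expression is NULL) → nullable.
- plate: declared NOT NULL → not nullable.
- eta: no NOT NULL constraint applies → nullable.
- name: no NOT NULL constraint applies → nullable.
- destination: no NOT NULL constraint applies → nullable.
- route_id: part of the PRIMARY KEY, which implies NOT NULL → not nullable.
- distance: CHECK does not forbid NULL (a CHECK constraint passes when its expression is NULL) → nullable.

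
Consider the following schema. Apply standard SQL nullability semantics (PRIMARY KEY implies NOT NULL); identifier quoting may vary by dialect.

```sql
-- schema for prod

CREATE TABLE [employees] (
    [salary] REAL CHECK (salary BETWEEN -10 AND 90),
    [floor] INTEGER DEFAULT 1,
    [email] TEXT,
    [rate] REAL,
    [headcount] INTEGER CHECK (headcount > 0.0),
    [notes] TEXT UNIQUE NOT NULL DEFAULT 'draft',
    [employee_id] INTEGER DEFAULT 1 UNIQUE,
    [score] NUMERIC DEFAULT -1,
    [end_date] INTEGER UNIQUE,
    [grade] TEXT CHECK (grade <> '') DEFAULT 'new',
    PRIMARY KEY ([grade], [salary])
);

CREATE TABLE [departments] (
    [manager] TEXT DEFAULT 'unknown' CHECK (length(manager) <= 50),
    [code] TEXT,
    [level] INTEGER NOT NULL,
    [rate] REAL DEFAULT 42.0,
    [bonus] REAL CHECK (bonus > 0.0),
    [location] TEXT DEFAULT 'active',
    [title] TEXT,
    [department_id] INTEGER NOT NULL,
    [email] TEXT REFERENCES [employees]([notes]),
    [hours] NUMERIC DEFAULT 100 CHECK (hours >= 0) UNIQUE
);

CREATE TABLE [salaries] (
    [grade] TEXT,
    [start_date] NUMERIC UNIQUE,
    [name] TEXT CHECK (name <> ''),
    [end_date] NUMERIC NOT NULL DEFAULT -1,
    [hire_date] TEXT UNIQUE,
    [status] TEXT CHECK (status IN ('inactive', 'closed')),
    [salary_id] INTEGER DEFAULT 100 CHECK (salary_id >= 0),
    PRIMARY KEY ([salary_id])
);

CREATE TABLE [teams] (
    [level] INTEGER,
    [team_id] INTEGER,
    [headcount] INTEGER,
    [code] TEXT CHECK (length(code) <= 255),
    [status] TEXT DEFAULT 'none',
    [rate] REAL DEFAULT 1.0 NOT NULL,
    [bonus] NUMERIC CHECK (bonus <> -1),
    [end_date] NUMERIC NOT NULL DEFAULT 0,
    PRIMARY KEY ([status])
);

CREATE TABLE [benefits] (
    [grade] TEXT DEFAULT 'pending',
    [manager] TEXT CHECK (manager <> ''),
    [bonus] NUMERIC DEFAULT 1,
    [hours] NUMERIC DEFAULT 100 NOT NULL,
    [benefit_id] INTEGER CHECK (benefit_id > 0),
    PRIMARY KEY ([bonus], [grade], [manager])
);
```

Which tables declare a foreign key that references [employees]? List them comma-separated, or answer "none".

departments

- departments.email references employees(notes).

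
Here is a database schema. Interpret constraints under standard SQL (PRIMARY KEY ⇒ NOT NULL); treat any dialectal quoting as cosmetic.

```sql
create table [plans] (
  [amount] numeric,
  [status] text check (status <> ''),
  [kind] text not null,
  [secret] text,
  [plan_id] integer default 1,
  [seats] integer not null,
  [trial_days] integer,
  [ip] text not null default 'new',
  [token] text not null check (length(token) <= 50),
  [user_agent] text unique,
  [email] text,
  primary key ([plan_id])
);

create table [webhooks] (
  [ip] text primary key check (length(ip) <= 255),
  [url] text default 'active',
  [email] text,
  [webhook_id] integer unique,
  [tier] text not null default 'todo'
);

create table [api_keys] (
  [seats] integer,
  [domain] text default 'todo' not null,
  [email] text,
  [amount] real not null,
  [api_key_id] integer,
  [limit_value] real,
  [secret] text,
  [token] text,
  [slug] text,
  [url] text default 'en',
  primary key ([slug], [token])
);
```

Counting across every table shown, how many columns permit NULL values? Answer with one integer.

15

plans: 6 nullable (amount, status, secret, trial_days, user_agent, email — PK (plan_id) and explicit NOT NULL columns excluded).
webhooks: 3 nullable (url, email, webhook_id — PK (ip) and explicit NOT NULL columns excluded).
api_keys: 6 nullable (seats, email, api_key_id, limit_value, secret, url — PK (slug, token) and explicit NOT NULL columns excluded).
Total: 6 + 3 + 6 = 15.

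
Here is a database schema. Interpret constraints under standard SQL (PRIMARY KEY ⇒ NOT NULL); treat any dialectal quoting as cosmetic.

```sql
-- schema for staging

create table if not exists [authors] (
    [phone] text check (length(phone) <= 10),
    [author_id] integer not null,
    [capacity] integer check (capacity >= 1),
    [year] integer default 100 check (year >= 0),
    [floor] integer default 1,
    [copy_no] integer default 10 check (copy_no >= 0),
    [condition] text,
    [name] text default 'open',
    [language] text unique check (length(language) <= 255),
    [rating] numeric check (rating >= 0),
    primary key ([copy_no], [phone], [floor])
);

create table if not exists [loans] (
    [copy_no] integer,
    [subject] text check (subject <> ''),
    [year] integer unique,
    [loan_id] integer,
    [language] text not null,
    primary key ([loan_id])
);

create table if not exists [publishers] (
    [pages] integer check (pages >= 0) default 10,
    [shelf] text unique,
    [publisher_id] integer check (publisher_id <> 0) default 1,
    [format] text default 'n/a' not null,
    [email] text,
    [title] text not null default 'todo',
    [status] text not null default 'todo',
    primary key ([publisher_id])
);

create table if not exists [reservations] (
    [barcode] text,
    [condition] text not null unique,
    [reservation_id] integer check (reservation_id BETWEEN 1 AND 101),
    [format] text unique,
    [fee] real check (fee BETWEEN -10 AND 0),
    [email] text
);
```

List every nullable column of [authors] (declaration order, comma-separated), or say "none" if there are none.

- phone: part of the PRIMARY KEY, which implies NOT NULL → not nullable.
- author_id: declared NOT NULL → not nullable.
- capacity: CHECK does not forbid NULL (a CHECK constraint passes when its expression is NULL) → nullable.
- year: CHECK does not forbid NULL (a CHECK constraint passes when its expression is NULL) → nullable.
- floor: part of the PRIMARY KEY, which implies NOT NULL → not nullable.
- copy_no: part of the PRIMARY KEY, which implies NOT NULL → not nullable.
- condition: no NOT NULL constraint applies → nullable.
- name: DEFAULT only fills an omitted column; an explicit NULL is still allowed → nullable.
- language: CHECK does not forbid NULL (a CHECK constraint passes when its expression is NULL) → nullable.
- rating: CHECK does not forbid NULL (a CHECK constraint passes when its expression is NULL) → nullable.

capacity, year, condition, name, language, rating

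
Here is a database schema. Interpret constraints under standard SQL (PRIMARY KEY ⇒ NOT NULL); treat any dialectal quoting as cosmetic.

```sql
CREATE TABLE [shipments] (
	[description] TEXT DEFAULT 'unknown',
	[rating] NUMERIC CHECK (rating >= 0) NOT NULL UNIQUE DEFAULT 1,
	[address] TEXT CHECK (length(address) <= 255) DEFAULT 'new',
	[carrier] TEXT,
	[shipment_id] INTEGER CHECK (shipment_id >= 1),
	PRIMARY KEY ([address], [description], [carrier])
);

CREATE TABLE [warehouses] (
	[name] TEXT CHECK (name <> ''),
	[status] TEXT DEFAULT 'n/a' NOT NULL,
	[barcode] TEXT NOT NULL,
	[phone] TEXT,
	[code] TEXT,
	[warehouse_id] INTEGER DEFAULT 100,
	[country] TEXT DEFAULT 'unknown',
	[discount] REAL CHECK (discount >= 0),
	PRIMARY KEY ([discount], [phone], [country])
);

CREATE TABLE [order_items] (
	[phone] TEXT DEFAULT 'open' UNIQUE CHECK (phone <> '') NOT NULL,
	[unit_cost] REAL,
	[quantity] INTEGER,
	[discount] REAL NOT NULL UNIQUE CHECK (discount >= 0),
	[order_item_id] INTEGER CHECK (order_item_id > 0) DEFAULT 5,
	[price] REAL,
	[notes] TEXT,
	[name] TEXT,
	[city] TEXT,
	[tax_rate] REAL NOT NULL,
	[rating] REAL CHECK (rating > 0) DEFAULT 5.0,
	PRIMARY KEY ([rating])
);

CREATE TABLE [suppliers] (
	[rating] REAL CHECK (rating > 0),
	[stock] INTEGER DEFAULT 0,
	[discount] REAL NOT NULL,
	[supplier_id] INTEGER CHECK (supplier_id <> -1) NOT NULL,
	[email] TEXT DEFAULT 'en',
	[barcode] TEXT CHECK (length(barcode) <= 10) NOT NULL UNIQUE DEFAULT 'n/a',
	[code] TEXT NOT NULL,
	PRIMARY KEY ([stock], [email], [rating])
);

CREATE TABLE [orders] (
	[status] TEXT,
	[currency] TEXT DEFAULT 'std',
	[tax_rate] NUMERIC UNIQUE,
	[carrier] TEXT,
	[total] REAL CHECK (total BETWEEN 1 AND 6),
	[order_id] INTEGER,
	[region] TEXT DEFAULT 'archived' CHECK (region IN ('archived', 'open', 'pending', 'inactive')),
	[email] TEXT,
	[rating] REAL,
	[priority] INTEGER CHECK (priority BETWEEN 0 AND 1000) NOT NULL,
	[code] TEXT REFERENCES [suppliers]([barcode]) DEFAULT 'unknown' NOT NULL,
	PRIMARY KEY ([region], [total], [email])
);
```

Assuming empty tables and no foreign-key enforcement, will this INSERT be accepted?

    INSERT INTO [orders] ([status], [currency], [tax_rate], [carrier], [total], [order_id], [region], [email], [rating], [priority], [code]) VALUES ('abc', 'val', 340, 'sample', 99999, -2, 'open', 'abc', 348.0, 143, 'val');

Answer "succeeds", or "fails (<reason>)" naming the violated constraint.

The value 99999 for total violates CHECK (total BETWEEN 1 AND 6).

fails (CHECK on total)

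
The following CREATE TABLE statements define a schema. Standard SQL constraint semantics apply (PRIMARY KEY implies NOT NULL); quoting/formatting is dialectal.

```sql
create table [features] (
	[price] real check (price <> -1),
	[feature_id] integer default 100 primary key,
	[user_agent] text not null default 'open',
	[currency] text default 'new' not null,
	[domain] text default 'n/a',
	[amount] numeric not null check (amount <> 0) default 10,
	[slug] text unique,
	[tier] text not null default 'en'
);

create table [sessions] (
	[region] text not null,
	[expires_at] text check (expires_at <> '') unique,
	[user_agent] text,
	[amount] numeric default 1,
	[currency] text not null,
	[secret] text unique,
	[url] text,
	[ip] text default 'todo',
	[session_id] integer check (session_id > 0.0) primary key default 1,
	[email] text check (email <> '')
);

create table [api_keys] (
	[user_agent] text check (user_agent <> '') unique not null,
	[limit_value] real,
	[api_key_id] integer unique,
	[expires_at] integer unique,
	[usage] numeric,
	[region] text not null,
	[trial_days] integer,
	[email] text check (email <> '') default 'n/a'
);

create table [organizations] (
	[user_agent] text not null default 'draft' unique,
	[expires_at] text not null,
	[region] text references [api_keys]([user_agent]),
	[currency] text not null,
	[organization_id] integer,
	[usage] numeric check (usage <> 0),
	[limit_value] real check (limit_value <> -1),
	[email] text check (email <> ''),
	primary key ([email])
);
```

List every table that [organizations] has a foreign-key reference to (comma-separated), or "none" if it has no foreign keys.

- region REFERENCES api_keys(user_agent).

api_keys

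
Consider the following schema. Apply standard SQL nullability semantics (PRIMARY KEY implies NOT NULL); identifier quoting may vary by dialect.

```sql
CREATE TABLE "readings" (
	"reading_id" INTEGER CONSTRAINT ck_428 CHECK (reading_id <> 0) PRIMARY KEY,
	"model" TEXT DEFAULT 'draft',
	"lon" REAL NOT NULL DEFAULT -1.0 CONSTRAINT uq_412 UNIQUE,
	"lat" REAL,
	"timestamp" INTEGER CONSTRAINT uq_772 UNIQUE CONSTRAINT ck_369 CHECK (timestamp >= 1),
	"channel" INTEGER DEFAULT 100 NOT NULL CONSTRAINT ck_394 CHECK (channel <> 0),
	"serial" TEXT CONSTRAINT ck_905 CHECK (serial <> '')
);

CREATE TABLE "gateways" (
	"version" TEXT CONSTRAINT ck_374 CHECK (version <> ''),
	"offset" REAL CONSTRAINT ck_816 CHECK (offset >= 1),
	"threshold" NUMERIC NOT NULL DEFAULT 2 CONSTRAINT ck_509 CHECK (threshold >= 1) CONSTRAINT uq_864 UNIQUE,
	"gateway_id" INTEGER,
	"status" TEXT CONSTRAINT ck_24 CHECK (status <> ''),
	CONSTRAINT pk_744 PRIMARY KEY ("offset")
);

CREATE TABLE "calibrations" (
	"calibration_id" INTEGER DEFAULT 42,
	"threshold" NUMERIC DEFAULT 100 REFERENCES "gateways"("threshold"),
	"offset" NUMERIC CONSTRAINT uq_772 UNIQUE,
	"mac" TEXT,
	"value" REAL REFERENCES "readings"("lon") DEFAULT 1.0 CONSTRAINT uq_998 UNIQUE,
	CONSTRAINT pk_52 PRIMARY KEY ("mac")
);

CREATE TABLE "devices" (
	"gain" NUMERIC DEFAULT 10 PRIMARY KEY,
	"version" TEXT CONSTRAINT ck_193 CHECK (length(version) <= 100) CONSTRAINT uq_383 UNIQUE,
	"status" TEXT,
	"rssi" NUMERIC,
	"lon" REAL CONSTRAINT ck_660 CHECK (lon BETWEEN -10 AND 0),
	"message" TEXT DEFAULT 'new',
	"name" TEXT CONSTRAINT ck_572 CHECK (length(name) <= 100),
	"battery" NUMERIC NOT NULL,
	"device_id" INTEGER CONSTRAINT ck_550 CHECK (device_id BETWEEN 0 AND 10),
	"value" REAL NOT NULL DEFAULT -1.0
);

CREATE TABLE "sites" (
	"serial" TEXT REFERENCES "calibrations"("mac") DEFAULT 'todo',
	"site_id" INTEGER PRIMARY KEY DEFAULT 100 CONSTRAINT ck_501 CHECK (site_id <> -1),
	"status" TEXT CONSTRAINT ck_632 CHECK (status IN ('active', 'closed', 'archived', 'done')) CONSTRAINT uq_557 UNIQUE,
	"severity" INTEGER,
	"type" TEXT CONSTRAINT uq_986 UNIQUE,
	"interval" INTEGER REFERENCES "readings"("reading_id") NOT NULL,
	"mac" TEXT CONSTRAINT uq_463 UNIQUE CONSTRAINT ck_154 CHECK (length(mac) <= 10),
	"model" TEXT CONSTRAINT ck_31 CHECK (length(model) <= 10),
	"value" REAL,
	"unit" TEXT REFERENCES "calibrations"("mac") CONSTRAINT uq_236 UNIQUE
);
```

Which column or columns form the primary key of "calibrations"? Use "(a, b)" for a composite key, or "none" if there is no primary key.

mac is declared PRIMARY KEY as a table-level PRIMARY KEY clause.

mac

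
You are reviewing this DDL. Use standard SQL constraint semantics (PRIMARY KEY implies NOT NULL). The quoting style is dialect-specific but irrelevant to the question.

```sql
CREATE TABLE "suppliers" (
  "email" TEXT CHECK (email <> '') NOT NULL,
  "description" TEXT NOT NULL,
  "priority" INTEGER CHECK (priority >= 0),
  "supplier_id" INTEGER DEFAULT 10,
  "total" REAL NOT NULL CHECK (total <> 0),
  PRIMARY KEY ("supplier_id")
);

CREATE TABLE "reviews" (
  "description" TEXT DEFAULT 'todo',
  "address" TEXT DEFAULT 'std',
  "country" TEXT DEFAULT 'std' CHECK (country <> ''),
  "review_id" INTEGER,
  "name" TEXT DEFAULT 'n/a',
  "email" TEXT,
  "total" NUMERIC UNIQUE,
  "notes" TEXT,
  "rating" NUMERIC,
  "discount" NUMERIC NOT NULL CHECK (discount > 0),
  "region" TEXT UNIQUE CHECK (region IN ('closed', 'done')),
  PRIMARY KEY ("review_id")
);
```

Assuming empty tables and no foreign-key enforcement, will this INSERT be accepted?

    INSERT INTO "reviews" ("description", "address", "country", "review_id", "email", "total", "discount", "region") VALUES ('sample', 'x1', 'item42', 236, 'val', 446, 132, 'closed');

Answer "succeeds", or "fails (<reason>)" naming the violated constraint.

succeeds

NOT NULL columns: discount is supplied; review_id is supplied.
CHECK constraints: 'item42' satisfies (country <> ''); 132 satisfies (discount > 0); 'closed' satisfies (region IN ('closed', 'done')).
No constraint is violated.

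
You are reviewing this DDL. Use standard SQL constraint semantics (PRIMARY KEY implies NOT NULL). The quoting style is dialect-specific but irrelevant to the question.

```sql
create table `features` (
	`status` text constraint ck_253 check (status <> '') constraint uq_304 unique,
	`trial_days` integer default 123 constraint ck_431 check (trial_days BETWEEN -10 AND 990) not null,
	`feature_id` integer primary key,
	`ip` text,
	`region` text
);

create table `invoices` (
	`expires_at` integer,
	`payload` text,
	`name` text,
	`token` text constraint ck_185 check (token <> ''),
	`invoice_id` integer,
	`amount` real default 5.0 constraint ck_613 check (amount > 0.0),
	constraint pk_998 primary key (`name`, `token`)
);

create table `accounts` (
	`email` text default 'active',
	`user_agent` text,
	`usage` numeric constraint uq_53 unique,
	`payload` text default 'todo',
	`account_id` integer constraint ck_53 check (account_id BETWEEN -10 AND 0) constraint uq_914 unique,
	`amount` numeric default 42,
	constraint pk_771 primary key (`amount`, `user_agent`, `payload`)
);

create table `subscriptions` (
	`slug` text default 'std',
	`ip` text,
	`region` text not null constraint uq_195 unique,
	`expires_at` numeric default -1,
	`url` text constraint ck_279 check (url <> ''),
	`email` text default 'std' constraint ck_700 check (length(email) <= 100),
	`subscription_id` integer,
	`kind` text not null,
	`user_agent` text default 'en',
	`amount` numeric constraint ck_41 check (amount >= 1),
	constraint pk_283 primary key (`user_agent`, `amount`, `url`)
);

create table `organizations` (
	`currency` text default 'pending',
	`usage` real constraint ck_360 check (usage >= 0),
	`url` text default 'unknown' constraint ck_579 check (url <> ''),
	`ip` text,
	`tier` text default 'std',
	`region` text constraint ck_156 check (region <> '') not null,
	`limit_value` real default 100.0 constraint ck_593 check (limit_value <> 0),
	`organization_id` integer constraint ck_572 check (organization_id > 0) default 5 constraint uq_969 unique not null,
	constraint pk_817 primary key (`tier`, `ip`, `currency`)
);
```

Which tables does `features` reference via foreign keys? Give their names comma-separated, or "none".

none

No column in features has a REFERENCES clause.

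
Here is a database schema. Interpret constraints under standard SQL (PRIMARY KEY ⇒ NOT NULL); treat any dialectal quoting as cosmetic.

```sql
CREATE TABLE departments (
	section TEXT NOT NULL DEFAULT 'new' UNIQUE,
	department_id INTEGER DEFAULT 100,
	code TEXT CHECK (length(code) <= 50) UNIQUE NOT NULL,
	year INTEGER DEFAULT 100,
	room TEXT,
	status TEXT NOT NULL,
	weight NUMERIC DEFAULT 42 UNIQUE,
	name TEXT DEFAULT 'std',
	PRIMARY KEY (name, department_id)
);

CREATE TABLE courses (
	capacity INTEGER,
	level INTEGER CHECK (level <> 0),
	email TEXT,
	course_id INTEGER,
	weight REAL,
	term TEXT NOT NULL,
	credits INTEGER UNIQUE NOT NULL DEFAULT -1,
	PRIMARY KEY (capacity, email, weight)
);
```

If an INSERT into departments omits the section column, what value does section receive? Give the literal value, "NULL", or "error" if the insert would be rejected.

section has an explicit DEFAULT 'new'.
When the column is omitted from an INSERT, that default is used.

'new'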